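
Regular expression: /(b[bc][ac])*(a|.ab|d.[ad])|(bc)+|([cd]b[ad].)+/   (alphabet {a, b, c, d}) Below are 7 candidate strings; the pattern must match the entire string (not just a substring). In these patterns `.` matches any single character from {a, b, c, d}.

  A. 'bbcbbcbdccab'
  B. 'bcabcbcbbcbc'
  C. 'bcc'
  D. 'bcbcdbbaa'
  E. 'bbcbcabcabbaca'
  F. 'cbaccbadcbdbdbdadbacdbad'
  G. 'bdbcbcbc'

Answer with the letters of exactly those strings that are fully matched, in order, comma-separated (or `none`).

A. 'bbcbbcbdccab' → no match
B. 'bcabcbcbbcbc' → no match
C. 'bcc' → no match
D. 'bcbcdbbaa' → no match
E → no match
F → match
G. 'bdbcbcbc' → no match

F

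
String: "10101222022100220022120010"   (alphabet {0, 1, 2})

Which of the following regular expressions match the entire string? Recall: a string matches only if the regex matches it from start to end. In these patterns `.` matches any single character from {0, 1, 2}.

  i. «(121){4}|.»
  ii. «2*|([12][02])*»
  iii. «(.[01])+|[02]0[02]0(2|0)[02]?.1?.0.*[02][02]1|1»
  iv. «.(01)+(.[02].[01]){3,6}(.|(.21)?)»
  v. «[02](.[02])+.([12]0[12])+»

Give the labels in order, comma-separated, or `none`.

i → no match
ii → no match
iii → no match
iv → match
v → no match

iv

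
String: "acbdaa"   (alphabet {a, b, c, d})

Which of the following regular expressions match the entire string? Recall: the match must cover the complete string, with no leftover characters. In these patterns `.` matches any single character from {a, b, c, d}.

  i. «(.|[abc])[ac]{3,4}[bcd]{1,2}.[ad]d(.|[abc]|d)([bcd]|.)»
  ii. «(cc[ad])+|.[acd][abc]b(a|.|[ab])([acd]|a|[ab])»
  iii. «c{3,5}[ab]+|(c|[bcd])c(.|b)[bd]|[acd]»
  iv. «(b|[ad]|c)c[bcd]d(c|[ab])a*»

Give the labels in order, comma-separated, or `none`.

i → no match
ii → no match
iii → no match
iv → match

iv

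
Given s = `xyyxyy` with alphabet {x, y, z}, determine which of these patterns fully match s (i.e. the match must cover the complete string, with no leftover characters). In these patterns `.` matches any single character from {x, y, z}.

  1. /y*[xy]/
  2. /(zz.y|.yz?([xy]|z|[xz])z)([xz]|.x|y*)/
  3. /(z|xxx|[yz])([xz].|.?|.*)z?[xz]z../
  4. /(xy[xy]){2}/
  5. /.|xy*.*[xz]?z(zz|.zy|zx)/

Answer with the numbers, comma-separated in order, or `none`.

1 → no match
2 → no match
3 → no match
4 → match
5 → no match

4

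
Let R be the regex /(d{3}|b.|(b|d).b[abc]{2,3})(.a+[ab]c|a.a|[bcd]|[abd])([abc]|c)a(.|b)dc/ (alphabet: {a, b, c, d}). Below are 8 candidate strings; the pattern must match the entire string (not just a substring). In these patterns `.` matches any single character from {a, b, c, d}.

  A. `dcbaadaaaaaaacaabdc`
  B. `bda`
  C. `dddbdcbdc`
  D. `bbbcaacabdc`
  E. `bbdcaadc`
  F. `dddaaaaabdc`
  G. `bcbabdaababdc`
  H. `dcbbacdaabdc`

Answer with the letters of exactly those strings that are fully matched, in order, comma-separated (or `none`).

A, D, E, F, H

A → match
B → no match — must end with `dc`
C → no match
D → match
E → match
F → match
G → no match
H → match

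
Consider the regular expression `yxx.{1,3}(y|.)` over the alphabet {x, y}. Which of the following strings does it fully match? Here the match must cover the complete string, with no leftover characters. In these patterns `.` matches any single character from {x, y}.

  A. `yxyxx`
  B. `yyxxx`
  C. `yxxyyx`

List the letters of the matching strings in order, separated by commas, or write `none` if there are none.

C

A → no match — must start with `yxx`
B → no match — must start with `yxx`
C → match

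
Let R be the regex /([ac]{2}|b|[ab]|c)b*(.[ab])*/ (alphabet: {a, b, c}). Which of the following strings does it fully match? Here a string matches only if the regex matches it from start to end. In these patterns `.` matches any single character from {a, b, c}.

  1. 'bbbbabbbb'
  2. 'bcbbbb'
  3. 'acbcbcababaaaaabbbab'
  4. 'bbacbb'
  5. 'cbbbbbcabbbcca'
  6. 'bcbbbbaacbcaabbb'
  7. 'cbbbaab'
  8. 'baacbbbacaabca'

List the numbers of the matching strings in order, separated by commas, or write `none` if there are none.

1 → match
2 → no match
3 → no match
4 → no match
5 → no match
6 → no match
7 → match
8 → no match

1, 7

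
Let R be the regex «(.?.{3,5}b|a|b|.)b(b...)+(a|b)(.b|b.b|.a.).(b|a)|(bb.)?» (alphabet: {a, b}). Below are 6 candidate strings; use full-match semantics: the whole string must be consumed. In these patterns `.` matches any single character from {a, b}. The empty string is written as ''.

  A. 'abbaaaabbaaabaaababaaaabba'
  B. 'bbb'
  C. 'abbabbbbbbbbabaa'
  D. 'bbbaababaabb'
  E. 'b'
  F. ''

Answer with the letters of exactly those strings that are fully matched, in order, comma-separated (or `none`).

B, C, D, F

A → no match
B → match
C → match
D → match
E → no match
F → match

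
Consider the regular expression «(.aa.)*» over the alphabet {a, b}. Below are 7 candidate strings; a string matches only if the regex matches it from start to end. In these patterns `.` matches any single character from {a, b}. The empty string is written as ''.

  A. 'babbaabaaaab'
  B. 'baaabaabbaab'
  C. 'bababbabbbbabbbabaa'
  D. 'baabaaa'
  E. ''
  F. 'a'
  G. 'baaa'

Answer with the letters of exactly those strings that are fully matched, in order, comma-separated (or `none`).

A → no match
B → match
C → no match
D → no match
E → match
F → no match
G → match

B, E, G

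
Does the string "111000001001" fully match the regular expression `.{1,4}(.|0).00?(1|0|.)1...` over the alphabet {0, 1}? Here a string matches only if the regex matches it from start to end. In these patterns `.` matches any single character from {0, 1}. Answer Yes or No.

Yes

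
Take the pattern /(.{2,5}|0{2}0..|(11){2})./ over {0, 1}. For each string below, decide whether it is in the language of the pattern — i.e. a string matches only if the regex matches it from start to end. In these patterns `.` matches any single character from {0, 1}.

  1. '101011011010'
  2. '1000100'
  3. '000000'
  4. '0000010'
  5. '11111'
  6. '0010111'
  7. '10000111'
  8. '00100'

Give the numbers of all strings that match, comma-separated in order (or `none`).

1 → no match
2 → no match
3 → match
4 → no match
5 → match
6 → no match
7 → no match
8 → match

3, 5, 8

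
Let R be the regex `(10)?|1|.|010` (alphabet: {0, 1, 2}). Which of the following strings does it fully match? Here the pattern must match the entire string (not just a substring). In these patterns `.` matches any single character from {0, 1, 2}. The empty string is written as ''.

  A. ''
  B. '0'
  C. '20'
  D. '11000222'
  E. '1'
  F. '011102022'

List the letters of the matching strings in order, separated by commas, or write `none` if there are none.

A → match
B → match
C → no match
D → no match
E → match
F → no match

A, B, E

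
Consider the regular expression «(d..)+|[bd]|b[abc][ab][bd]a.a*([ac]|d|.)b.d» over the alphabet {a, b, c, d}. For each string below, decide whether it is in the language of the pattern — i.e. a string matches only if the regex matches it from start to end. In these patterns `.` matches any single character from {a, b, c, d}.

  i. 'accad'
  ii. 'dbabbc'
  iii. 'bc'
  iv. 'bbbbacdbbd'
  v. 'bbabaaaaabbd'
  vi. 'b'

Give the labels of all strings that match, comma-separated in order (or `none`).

i → no match
ii → no match
iii → no match
iv → match
v → match
vi → match

iv, v, vi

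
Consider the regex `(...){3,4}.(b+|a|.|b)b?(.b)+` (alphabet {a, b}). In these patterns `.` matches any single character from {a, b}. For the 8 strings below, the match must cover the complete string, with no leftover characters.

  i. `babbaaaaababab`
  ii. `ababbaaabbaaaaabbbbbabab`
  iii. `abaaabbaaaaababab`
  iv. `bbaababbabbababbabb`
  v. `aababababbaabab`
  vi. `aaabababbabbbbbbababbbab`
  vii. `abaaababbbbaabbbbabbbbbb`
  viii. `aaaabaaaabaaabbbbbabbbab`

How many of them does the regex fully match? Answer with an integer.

i → match
ii → match
iii → match
iv → no match
v → match
vi → match
vii → no match
viii → match
Total matched: 6

6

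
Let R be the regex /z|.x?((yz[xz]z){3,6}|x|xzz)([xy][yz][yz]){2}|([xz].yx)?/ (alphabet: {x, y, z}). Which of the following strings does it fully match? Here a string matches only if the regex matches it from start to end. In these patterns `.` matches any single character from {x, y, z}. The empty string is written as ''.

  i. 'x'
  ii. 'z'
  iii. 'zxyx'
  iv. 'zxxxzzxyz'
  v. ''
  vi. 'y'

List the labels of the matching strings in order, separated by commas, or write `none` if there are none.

i. 'x' → no match
ii. 'z' → match
iii. 'zxyx' → match
iv. 'zxxxzzxyz' → match
v. '' → match
vi. 'y' → no match

ii, iii, iv, v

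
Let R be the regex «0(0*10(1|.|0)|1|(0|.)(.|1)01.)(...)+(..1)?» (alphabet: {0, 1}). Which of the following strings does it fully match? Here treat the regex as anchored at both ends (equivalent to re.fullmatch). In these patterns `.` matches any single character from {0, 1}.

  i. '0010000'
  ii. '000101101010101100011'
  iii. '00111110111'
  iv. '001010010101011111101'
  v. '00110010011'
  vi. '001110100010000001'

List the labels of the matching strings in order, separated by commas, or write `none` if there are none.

ii, iv

i → no match
ii → match
iii → no match
iv → match
v → no match
vi → no match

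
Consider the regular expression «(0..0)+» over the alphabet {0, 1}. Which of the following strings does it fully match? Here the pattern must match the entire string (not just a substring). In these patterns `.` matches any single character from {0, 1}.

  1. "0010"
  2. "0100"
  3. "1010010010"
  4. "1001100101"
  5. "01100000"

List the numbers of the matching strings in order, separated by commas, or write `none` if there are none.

1. "0010" → match
2. "0100" → match
3. "1010010010" → no match — must start with "0"
4. "1001100101" → no match — must start with "0"
5. "01100000" → match

1, 2, 5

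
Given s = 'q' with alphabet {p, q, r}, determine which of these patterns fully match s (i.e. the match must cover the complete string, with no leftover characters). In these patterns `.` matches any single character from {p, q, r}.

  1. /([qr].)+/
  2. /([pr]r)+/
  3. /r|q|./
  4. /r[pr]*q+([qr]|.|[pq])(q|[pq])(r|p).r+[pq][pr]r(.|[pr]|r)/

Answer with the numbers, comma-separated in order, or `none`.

1 → no match
2 → no match — must end with 'r'
3 → match
4 → no match — must start with 'r'

3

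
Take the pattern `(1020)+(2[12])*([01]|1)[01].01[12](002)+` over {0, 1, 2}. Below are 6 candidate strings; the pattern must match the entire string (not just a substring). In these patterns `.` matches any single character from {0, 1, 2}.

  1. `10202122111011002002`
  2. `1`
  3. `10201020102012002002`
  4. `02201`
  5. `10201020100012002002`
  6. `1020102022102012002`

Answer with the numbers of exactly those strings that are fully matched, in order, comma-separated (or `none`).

1 → match
2. `1` → no match — must start with `1020`
3 → match
4. `02201` → no match — must start with `1020`
5 → match
6 → match

1, 3, 5, 6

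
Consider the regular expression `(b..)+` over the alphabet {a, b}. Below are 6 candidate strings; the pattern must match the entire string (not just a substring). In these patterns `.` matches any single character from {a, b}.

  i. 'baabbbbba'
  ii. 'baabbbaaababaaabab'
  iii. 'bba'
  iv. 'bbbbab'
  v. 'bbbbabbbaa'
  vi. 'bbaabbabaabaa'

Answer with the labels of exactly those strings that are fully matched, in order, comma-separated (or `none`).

i, iii, iv

i. 'baabbbbba' → match
ii → no match
iii. 'bba' → match
iv. 'bbbbab' → match
v. 'bbbbabbbaa' → no match
vi → no match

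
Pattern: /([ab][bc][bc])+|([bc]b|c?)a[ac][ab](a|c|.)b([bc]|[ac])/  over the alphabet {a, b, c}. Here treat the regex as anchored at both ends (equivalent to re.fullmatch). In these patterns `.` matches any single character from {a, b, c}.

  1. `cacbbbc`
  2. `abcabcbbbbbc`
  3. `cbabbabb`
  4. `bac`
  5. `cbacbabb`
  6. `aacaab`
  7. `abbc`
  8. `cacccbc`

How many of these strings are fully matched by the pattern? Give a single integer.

3

1. `cacbbbc` → match
2. `abcabcbbbbbc` → match
3. `cbabbabb` → no match
4. `bac` → no match
5. `cbacbabb` → match
6. `aacaab` → no match
7. `abbc` → no match
8. `cacccbc` → no match
Total matched: 3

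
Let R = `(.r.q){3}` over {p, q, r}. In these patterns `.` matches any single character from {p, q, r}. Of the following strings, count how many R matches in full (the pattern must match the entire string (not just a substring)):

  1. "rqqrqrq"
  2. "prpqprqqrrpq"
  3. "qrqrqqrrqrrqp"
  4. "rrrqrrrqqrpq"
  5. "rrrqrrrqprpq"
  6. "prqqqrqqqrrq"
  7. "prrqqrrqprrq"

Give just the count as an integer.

1. "rqqrqrq" → no match
2. "prpqprqqrrpq" → match
3 → no match — must end with "q"
4. "rrrqrrrqqrpq" → match
5. "rrrqrrrqprpq" → match
6. "prqqqrqqqrrq" → match
7. "prrqqrrqprrq" → match
Total matched: 5

5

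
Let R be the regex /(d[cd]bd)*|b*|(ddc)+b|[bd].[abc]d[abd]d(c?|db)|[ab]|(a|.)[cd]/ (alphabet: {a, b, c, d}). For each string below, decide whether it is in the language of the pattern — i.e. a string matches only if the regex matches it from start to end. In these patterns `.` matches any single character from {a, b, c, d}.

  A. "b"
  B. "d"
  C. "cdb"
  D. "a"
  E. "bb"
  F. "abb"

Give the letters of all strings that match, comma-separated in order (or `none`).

A, D, E

A → match
B → no match
C → no match
D → match
E → match
F → no match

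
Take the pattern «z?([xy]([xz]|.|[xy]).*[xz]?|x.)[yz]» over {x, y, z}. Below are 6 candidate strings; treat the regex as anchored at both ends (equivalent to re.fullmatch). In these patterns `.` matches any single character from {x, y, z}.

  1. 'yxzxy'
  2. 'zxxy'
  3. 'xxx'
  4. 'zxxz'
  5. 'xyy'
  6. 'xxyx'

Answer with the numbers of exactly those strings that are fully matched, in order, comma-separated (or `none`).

1 → match
2 → match
3 → no match
4 → match
5 → match
6 → no match

1, 2, 4, 5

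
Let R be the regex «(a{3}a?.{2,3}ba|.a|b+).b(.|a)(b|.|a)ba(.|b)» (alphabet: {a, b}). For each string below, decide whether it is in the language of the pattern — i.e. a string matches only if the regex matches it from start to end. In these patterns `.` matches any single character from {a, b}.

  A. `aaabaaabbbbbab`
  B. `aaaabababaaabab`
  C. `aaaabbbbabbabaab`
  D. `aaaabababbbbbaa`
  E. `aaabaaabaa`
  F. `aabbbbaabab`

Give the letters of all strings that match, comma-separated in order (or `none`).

D

A → no match
B → no match
C → no match
D → match
E. `aaabaaabaa` → no match
F. `aabbbbaabab` → no match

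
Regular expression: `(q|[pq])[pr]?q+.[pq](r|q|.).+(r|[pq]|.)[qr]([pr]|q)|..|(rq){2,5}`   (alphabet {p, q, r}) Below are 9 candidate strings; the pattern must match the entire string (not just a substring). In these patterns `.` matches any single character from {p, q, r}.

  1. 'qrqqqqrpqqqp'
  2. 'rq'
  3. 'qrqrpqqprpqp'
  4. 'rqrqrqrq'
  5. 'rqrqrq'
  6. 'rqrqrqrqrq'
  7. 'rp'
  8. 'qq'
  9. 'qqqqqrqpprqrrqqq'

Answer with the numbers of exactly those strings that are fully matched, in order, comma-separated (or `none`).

1, 2, 3, 4, 5, 6, 7, 8, 9

1 → match
2 → match
3 → match
4 → match
5 → match
6 → match
7 → match
8 → match
9 → match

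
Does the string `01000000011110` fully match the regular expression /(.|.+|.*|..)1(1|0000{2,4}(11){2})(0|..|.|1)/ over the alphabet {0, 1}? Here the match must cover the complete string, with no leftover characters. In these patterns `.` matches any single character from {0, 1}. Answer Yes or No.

Yes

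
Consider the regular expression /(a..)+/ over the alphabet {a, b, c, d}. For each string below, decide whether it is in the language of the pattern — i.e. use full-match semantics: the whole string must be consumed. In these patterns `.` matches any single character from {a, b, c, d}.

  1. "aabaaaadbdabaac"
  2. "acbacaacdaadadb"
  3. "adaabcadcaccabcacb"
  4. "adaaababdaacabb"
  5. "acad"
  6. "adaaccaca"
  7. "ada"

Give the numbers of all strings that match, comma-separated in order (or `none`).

1 → no match
2 → match
3 → match
4 → match
5 → no match
6 → match
7 → match

2, 3, 4, 6, 7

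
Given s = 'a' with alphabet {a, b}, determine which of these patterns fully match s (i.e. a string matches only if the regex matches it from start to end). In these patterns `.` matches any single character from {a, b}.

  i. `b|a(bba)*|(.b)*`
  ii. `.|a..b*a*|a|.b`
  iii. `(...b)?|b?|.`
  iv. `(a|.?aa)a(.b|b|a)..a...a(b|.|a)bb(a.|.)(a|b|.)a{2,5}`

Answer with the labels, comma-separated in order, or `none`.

i → match
ii → match
iii → match
iv → no match

i, ii, iii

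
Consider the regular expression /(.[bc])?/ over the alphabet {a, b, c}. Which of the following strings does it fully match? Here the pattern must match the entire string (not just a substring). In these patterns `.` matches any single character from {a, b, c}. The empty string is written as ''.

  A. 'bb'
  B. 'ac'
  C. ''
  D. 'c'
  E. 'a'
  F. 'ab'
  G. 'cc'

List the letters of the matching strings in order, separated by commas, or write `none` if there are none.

A, B, C, F, G

A → match
B → match
C → match
D → no match
E → no match
F → match
G → match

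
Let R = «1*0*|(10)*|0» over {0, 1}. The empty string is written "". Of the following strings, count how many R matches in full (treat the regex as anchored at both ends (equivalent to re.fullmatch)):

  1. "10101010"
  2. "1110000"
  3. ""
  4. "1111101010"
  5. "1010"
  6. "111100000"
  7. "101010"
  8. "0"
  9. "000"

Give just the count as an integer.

1 → match
2 → match
3 → match
4 → no match
5 → match
6 → match
7 → match
8 → match
9 → match
Total matched: 8

8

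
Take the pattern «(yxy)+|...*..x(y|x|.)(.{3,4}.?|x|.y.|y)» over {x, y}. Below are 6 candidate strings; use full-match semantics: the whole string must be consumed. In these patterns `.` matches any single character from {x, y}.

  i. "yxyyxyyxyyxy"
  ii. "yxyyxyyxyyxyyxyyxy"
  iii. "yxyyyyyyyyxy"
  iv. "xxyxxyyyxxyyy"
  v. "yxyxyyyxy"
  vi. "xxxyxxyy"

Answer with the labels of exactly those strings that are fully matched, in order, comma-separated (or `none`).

i → match
ii → match
iii → no match
iv → match
v → no match
vi → match

i, ii, iv, vi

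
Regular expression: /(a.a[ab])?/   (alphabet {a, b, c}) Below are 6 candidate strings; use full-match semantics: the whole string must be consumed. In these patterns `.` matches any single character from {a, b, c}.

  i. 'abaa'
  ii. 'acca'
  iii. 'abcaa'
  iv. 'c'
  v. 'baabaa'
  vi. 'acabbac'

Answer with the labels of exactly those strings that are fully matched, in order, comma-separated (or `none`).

i

i → match
ii → no match
iii → no match
iv → no match
v → no match
vi → no match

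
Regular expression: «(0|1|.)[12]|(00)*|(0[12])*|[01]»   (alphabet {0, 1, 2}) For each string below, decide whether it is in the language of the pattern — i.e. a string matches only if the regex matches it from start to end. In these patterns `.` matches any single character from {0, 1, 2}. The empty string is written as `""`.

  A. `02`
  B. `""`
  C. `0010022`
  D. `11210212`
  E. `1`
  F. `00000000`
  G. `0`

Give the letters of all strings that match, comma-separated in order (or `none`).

A → match
B → match
C → no match
D → no match
E → match
F → match
G → match

A, B, E, F, G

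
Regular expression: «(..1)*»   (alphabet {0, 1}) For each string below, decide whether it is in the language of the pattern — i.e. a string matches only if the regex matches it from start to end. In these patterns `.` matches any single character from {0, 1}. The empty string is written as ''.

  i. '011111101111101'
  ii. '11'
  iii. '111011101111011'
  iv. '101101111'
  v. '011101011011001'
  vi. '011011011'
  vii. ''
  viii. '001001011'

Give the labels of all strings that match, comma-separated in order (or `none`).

i → match
ii. '11' → no match
iii → match
iv. '101101111' → match
v → match
vi. '011011011' → match
vii. '' → match
viii. '001001011' → match

i, iii, iv, v, vi, vii, viii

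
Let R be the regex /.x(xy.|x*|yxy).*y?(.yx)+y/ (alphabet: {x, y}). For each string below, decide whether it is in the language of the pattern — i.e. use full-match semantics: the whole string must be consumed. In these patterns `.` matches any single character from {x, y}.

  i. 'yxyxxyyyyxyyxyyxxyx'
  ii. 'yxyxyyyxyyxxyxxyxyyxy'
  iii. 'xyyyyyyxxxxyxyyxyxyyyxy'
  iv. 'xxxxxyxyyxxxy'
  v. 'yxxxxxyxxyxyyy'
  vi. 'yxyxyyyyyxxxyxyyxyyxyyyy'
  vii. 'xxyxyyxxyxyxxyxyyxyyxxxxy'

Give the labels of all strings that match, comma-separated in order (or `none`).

i → no match — must end with 'yxy'
ii → match
iii → no match
iv → no match — must end with 'yxy'
v → no match — must end with 'yxy'
vi → no match — must end with 'yxy'
vii → no match — must end with 'yxy'

ii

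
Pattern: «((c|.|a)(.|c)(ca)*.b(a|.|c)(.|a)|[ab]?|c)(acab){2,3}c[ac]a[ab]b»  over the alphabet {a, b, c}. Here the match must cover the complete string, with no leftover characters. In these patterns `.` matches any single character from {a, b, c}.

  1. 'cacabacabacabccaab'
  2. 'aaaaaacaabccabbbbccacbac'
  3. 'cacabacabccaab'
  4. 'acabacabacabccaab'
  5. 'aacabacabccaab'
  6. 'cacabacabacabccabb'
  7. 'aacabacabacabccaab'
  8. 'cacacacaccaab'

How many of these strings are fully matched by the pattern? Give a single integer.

6

1 → match
2 → no match — must end with 'b'
3 → match
4 → match
5 → match
6 → match
7 → match
8 → no match
Total matched: 6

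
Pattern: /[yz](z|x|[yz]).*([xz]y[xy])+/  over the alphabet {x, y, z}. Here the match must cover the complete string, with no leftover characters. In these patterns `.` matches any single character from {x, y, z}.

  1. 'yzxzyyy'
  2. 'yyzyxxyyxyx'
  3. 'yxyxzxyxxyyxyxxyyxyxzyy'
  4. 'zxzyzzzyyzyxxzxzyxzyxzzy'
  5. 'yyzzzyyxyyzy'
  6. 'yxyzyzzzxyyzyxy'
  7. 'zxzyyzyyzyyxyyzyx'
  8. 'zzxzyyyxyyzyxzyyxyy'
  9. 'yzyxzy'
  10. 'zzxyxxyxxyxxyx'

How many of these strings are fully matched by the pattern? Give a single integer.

1 → no match
2 → match
3 → match
4 → no match
5 → no match
6 → no match
7 → match
8 → match
9 → no match
10 → match
Total matched: 5

5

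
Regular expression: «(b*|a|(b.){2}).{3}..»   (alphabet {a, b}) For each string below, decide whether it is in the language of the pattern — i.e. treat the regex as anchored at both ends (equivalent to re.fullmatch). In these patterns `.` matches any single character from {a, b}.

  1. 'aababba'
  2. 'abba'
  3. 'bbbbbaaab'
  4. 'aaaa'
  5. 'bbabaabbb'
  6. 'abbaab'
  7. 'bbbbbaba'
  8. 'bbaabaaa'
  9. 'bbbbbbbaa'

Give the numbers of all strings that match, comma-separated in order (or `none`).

1. 'aababba' → no match
2. 'abba' → no match
3. 'bbbbbaaab' → match
4. 'aaaa' → no match
5. 'bbabaabbb' → no match
6. 'abbaab' → match
7. 'bbbbbaba' → match
8. 'bbaabaaa' → no match
9. 'bbbbbbbaa' → match

3, 6, 7, 9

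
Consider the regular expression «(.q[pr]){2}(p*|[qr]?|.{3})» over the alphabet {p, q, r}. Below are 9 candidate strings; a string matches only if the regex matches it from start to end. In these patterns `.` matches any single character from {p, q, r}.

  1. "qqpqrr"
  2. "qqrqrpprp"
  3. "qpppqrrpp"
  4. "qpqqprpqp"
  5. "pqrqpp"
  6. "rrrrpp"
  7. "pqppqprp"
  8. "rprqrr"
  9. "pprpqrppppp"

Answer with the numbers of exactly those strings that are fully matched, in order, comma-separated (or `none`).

none

1. "qqpqrr" → no match
2. "qqrqrpprp" → no match
3. "qpppqrrpp" → no match
4. "qpqqprpqp" → no match
5. "pqrqpp" → no match
6. "rrrrpp" → no match
7. "pqppqprp" → no match
8. "rprqrr" → no match
9. "pprpqrppppp" → no match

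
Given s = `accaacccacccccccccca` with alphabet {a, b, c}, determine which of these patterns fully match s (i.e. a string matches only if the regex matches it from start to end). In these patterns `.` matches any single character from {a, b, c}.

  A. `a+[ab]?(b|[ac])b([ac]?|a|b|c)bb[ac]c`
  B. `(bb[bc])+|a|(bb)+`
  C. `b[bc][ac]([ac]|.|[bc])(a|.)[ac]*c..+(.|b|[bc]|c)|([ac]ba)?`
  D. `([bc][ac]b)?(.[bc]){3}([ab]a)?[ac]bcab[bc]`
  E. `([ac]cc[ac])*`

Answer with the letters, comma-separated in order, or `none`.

A → no match — must end with `c`
B → no match
C → no match
D → no match
E → match

E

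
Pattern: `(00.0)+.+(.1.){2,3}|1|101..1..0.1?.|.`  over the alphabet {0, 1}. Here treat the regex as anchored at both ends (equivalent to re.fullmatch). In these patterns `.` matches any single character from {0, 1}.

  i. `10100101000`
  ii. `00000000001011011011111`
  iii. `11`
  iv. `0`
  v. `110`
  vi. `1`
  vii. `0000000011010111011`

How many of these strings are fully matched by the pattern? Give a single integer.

i → match
ii → match
iii → no match
iv → match
v → no match
vi → match
vii → match
Total matched: 5

5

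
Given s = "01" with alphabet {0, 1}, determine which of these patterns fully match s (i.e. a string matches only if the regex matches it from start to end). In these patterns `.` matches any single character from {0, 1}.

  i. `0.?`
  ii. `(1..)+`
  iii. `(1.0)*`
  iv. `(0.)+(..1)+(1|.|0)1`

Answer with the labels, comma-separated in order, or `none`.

i

i → match
ii → no match — must start with "1"
iii → no match
iv → no match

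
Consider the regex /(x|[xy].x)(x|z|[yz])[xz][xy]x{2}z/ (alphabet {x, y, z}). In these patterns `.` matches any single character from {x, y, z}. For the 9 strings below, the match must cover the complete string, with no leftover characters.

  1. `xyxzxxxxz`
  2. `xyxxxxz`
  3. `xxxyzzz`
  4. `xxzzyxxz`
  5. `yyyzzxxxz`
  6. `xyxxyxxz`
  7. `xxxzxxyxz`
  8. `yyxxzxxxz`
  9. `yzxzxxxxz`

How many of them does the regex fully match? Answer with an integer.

1 → match
2 → match
3 → no match — must end with `xz`
4 → no match
5 → no match
6 → no match
7 → no match
8 → match
9 → match
Total matched: 4

4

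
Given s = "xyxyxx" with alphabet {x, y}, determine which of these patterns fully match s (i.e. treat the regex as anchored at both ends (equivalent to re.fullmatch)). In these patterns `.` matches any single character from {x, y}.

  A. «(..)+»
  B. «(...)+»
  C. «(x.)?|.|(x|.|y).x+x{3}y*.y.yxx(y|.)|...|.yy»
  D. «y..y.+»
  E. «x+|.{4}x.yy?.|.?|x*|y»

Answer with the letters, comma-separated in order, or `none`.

A, B

A → match
B → match
C → no match
D → no match — must start with "y"
E → no match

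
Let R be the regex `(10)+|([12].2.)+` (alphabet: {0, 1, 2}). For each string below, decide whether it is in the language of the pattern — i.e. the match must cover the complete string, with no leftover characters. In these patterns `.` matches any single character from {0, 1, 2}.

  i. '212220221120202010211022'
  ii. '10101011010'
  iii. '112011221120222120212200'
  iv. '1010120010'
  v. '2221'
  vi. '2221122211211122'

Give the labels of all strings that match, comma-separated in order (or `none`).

i → match
ii → no match
iii → no match
iv → no match
v → match
vi → match

i, v, vi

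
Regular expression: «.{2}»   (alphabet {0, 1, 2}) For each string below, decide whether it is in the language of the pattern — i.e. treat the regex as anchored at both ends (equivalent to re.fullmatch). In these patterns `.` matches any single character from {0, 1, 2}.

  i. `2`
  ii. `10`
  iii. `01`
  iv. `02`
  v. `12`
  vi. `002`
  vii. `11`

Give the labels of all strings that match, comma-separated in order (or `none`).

i → no match
ii → match
iii → match
iv → match
v → match
vi → no match
vii → match

ii, iii, iv, v, vii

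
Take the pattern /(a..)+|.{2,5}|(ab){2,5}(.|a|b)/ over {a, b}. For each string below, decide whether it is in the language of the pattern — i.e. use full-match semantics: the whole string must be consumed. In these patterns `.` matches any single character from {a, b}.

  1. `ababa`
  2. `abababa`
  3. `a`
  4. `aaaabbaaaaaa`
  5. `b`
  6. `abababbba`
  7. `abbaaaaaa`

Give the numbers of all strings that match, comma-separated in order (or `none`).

1, 2, 4, 7

1 → match
2 → match
3 → no match
4 → match
5 → no match
6 → no match
7 → match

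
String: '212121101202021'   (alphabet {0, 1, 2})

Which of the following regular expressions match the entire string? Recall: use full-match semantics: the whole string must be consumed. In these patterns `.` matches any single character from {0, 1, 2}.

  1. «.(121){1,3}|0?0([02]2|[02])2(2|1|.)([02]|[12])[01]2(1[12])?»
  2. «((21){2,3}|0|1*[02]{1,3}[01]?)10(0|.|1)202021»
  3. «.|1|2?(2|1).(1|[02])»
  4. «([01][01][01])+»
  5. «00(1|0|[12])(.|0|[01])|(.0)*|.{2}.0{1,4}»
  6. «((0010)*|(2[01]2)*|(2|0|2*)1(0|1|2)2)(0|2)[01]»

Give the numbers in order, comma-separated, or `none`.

1 → no match
2 → match
3 → no match
4 → no match
5 → no match
6 → no match

2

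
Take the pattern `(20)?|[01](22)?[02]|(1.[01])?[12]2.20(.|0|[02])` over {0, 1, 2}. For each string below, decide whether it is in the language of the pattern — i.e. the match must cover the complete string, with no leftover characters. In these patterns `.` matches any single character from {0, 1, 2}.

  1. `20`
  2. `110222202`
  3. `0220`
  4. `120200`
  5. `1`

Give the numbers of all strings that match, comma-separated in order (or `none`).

1, 2, 3, 4

1 → match
2 → match
3 → match
4 → match
5 → no match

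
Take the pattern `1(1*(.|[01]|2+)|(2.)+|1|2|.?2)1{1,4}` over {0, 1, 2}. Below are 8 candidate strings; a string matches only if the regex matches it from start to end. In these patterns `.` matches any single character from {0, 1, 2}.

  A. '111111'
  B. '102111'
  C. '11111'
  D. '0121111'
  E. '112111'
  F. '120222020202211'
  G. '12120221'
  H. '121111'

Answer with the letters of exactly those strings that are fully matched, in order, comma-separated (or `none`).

A → match
B → match
C → match
D → no match — must start with '1'
E → match
F → match
G → match
H → match

A, B, C, E, F, G, H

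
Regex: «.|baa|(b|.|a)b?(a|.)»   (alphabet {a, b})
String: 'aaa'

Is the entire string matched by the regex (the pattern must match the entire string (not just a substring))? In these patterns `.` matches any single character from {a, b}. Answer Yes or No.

No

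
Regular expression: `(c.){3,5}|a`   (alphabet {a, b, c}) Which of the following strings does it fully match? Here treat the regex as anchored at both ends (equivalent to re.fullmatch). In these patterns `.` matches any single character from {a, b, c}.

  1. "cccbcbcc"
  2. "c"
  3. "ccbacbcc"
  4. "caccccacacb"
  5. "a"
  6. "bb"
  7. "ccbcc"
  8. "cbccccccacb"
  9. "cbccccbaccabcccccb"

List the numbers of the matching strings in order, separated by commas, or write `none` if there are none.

1, 5

1. "cccbcbcc" → match
2. "c" → no match
3. "ccbacbcc" → no match
4. "caccccacacb" → no match
5. "a" → match
6. "bb" → no match
7. "ccbcc" → no match
8. "cbccccccacb" → no match
9 → no match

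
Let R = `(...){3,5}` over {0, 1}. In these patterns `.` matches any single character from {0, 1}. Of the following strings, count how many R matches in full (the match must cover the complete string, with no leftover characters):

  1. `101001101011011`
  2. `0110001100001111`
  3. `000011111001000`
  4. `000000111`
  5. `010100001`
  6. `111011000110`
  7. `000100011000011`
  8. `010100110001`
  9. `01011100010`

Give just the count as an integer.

1 → match
2 → no match
3 → match
4 → match
5 → match
6 → match
7 → match
8 → match
9 → no match
Total matched: 7

7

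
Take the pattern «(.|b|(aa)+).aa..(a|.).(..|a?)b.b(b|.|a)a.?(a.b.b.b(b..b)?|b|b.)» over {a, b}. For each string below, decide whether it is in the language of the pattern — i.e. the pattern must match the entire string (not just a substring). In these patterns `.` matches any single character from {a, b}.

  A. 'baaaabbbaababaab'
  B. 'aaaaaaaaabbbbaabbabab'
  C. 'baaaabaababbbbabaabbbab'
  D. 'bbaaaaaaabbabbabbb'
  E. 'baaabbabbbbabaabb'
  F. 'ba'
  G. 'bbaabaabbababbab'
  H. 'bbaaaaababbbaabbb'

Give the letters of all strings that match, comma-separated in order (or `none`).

A → match
B → match
C → match
D → match
E → match
F. 'ba' → no match
G → match
H → match

A, B, C, D, E, G, H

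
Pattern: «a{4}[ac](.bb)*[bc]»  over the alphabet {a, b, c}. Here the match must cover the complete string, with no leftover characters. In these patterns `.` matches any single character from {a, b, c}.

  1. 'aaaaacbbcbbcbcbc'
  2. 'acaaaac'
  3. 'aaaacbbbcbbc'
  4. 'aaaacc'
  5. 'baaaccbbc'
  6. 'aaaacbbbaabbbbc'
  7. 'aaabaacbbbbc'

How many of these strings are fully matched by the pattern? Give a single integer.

1 → no match
2 → no match
3 → match
4 → match
5 → no match — must start with 'a'
6 → no match
7 → no match
Total matched: 2

2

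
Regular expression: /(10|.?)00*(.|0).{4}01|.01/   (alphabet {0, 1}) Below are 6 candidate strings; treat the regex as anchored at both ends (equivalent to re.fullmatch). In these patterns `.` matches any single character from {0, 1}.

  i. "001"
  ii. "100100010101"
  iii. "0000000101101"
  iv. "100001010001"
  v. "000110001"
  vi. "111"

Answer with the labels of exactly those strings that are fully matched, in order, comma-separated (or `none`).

i, iii, iv, v

i. "001" → match
ii. "100100010101" → no match
iii → match
iv. "100001010001" → match
v. "000110001" → match
vi. "111" → no match — must end with "01"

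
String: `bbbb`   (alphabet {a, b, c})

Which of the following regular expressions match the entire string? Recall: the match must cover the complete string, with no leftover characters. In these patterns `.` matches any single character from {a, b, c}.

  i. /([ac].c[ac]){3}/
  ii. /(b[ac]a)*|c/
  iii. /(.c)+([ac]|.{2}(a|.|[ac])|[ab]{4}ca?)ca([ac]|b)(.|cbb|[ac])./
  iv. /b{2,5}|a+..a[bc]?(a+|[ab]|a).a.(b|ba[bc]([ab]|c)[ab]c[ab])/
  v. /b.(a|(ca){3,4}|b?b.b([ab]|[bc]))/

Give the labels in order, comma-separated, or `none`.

iv

i → no match
ii → no match
iii → no match
iv → match
v → no match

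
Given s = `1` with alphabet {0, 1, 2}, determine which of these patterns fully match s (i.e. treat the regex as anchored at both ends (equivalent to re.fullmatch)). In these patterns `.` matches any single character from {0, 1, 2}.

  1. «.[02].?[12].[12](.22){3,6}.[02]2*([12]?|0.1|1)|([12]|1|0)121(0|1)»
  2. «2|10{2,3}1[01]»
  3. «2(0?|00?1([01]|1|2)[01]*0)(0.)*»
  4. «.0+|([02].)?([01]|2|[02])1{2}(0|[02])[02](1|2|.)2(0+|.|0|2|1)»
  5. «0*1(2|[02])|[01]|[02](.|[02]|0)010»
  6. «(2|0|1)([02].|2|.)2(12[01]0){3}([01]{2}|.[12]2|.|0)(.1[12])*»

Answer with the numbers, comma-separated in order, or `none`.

5

1 → no match
2 → no match
3 → no match — must start with `2`
4 → no match
5 → match
6 → no match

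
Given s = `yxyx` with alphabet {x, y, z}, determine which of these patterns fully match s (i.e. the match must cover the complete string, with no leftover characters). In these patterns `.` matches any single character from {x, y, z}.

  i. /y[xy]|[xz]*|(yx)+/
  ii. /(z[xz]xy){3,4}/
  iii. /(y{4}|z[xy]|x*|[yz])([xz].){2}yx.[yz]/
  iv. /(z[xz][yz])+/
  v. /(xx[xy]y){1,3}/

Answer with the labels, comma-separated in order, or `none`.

i → match
ii → no match — must start with `z`
iii → no match
iv → no match — must start with `z`
v → no match — must start with `xx`

i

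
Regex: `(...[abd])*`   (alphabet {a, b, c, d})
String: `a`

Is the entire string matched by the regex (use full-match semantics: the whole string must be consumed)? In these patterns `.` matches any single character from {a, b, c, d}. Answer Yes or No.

No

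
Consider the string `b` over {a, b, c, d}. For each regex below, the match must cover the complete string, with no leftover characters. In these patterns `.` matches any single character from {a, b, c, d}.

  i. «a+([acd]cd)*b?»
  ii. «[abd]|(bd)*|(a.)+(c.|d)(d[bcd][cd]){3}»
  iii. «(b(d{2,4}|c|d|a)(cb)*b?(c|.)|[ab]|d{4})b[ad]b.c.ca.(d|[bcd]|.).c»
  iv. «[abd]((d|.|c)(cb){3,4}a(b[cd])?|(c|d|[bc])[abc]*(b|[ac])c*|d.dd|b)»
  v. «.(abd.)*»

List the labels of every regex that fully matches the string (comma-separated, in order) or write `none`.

i → no match — must start with `a`
ii → match
iii → no match — must end with `c`
iv → no match
v → match

ii, v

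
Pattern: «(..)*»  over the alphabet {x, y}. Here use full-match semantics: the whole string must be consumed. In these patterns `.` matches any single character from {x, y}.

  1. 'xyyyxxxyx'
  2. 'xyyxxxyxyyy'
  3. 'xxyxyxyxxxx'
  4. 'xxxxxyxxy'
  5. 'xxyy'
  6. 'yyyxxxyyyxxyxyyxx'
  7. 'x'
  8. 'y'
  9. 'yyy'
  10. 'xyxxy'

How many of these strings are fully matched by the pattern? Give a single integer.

1. 'xyyyxxxyx' → no match
2. 'xyyxxxyxyyy' → no match
3. 'xxyxyxyxxxx' → no match
4. 'xxxxxyxxy' → no match
5. 'xxyy' → match
6 → no match
7. 'x' → no match
8. 'y' → no match
9. 'yyy' → no match
10. 'xyxxy' → no match
Total matched: 1

1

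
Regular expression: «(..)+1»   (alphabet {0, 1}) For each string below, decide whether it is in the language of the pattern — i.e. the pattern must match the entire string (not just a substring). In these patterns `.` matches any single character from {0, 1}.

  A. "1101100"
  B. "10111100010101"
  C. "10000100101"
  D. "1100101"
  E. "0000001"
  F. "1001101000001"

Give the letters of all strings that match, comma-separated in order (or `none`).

C, D, E, F

A. "1101100" → no match — must end with "1"
B → no match
C. "10000100101" → match
D. "1100101" → match
E. "0000001" → match
F → match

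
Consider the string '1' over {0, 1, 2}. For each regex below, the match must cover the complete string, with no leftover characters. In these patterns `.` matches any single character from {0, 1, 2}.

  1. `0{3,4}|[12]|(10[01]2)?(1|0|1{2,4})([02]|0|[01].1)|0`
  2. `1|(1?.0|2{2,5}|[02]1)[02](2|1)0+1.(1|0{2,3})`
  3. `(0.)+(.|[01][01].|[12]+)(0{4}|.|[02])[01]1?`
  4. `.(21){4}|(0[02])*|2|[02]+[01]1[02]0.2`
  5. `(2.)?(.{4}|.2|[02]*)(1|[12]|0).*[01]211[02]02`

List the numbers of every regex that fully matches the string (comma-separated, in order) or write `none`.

1 → match
2 → match
3 → no match — must start with '0'
4 → no match
5 → no match — must end with '02'

1, 2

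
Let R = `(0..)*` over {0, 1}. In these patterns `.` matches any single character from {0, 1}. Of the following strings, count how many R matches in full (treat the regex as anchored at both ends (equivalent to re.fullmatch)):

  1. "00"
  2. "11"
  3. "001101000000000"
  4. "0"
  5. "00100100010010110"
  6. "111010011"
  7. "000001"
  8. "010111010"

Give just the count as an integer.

1 → no match
2 → no match
3 → no match
4 → no match
5 → no match
6 → no match
7 → match
8 → no match
Total matched: 1

1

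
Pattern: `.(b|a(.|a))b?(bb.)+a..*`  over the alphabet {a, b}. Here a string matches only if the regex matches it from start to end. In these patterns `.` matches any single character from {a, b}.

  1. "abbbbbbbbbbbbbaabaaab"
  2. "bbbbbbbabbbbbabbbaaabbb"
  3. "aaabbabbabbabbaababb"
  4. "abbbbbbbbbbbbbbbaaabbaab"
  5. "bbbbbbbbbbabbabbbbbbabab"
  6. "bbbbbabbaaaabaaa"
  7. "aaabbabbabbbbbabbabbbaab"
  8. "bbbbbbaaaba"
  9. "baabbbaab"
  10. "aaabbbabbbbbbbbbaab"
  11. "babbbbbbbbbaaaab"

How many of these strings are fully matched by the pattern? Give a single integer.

11

1 → match
2 → match
3 → match
4 → match
5 → match
6 → match
7 → match
8 → match
9 → match
10 → match
11 → match
Total matched: 11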